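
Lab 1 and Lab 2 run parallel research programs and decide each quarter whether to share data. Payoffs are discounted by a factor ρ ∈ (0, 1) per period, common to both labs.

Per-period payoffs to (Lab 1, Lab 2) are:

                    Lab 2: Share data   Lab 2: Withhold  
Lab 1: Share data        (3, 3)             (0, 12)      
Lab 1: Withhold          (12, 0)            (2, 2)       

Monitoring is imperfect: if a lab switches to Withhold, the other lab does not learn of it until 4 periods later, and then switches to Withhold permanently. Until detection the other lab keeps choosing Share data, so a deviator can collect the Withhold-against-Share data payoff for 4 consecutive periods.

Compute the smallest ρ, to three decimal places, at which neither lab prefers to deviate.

The best deviation is to choose Withhold for all 4 undetected periods, earning 12 each, then 2 forever once detected.
Deviation value: 12(1−ρ^4)/(1−ρ) + 2ρ^4/(1−ρ); cooperation value: 3/(1−ρ).
IC: 3 ≥ 12(1−ρ^4) + 2ρ^4 = 12 − 10ρ^4.
So ρ^4 ≥ 9/10, giving ρ ≥ (9/10)^(1/4) ≈ 0.974.

0.974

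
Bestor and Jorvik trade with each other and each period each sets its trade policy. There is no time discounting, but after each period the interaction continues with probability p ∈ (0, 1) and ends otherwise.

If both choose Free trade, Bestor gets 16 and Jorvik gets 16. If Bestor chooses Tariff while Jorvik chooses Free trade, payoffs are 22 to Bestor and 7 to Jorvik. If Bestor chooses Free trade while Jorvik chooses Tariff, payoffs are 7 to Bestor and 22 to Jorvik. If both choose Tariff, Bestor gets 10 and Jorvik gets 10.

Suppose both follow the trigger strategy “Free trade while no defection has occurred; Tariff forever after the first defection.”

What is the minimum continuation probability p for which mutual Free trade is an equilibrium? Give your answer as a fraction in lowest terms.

Expected cooperation value is 16 + p·16 + p²·16 + … = 16/(1−p); deviation gives 22 + p·10/(1−p).
16 ≥ 22(1−p) + 10p ⇒ 12p ≥ 6 ⇒ p ≥ 6/12 = 1/2.

1/2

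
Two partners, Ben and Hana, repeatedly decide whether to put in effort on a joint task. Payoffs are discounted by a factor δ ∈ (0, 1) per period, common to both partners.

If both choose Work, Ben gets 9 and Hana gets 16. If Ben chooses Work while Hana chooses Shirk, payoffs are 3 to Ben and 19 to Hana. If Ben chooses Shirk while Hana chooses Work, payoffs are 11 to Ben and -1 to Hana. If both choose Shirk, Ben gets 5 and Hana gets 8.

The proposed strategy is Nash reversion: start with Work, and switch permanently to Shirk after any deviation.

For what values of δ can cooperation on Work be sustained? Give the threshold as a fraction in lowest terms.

Ben's threshold: (11−9)/(11−5) = 1/3.
Hana's threshold: (19−16)/(19−8) = 3/11.
1/3 > 3/11, so Ben binds and δ* = 1/3.

1/3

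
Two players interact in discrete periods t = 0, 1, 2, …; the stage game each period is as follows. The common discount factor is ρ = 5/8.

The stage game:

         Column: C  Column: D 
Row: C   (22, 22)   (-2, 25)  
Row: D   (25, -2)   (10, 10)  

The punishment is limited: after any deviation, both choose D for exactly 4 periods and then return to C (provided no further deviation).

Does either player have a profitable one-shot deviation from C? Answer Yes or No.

IC: ρ+…+ρ^4 ≥ (25−22)/(22−10) = 1/4.
At ρ = 5/8: partial sum = 1.4124 ≥ 0.2500. Cooperation sustainable.

No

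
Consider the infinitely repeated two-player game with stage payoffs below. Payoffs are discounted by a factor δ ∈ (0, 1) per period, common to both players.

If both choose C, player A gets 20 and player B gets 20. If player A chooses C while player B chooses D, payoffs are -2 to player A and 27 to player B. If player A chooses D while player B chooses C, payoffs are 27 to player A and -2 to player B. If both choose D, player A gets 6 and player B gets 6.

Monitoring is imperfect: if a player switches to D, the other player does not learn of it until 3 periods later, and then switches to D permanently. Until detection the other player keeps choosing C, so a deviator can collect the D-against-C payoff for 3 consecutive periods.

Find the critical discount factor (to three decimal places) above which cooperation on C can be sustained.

0.693

Deviating for the 3 undetected periods gains 27−20 = 7 per period over cooperation, then loses 20−6 = 14 per period forever once punishment starts.
Gain: 7(1 + δ + … + δ^2); loss: 14·δ^3/(1−δ).
No profitable deviation ⇔ 7(1−δ^3) ≤ 14·δ^3, i.e. δ^3 ≥ 7/(7+14) = 1/3.
Hence δ ≥ (1/3)^(1/3) ≈ 0.693.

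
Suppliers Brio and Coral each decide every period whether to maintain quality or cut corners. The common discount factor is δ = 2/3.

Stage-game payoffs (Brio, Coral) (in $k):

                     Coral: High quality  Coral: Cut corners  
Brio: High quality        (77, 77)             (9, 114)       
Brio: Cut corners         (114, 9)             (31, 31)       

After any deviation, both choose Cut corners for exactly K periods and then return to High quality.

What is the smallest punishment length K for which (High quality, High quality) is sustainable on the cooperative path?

2

No profitable deviation requires (77−31)(δ+…+δ^K) ≥ 114−77, i.e. δ+…+δ^K ≥ 37/46 ≈ 0.8043.
With δ = 2/3, the partial sums are K=1: 0.6667, K=2: 1.1111.
K = 2 is the first length at which the sum reaches 0.8043.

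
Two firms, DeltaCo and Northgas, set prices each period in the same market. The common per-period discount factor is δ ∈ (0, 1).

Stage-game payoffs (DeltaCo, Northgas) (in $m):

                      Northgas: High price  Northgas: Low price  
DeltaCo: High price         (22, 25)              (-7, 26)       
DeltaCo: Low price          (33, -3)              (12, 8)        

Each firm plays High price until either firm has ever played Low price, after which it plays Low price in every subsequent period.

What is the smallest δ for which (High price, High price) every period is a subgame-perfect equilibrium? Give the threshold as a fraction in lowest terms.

11/21

DeltaCo: cooperation gives 22 each period; deviation gives 33 once then 12 forever.
  22/(1−δ) ≥ 33 + 12δ/(1−δ) ⇒ δ ≥ 11/21.
Northgas: cooperation gives 25 each period; deviation gives 26 once then 8 forever.
  δ ≥ 1/18.
Both must hold, so the binding constraint is DeltaCo's: δ ≥ 11/21.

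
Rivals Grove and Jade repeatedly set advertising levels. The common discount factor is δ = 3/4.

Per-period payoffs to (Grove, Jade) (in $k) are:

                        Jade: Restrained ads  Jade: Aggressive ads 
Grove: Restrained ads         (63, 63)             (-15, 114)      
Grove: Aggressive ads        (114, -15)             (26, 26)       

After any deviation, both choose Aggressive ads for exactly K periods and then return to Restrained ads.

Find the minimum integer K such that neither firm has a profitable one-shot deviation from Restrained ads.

Need Σ_{k=1}^{K} δ^k ≥ (114−63)/(63−26) = 1.3784 at δ = 3/4.
At K = 2 the sum is 1.3125 < 1.3784; at K = 3 it is 1.7344 ≥ 1.3784.
So the minimum punishment length is K = 3.

3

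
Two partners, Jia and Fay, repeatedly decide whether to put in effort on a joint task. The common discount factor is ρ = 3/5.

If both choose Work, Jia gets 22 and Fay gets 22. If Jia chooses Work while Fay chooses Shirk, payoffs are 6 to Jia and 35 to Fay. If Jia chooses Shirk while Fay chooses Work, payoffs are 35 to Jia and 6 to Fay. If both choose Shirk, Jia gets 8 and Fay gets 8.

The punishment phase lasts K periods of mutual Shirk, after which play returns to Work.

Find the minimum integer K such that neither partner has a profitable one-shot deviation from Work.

Need Σ_{k=1}^{K} ρ^k ≥ (35−22)/(22−8) = 0.9286 at ρ = 3/5.
At K = 1 the sum is 0.6000 < 0.9286; at K = 2 it is 0.9600 ≥ 0.9286.
So the minimum punishment length is K = 2.

2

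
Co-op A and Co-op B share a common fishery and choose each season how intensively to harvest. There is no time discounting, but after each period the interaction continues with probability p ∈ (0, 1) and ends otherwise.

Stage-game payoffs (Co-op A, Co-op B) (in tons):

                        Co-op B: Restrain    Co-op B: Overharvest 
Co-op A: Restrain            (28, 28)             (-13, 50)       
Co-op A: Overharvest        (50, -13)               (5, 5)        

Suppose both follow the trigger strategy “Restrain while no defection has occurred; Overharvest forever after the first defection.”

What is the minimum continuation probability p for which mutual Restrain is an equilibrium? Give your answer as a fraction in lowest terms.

22/45

Expected cooperation value is 28 + p·28 + p²·28 + … = 28/(1−p); deviation gives 50 + p·5/(1−p).
28 ≥ 50(1−p) + 5p ⇒ 45p ≥ 22 ⇒ p ≥ 22/45.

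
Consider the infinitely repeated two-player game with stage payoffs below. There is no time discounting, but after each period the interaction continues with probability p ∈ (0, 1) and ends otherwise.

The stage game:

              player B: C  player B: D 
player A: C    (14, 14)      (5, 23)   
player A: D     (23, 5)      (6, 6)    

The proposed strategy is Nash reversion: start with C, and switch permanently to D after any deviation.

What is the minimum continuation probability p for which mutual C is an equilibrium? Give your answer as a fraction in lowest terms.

9/17

With no time discounting, the continuation probability p plays the role of the discount factor.
Grim-trigger IC: 14/(1−p) ≥ 23 + 6p/(1−p) ⇒ p ≥ (23−14)/(23−6) = 9/17.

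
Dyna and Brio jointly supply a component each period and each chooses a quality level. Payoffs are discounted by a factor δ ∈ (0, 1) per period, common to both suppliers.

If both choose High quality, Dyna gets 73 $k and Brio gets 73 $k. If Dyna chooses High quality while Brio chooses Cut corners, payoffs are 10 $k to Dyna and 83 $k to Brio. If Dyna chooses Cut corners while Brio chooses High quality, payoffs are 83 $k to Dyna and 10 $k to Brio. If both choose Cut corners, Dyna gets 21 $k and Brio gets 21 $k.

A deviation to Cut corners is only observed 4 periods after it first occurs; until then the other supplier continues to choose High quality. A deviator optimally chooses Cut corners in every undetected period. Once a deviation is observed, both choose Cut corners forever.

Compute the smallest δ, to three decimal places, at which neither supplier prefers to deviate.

0.634

Deviating for the 4 undetected periods gains 83−73 = 10 per period over cooperation, then loses 73−21 = 52 per period forever once punishment starts.
Gain: 10(1 + δ + … + δ^3); loss: 52·δ^4/(1−δ).
No profitable deviation ⇔ 10(1−δ^4) ≤ 52·δ^4, i.e. δ^4 ≥ 10/(10+52) = 5/31.
Hence δ ≥ (5/31)^(1/4) ≈ 0.634.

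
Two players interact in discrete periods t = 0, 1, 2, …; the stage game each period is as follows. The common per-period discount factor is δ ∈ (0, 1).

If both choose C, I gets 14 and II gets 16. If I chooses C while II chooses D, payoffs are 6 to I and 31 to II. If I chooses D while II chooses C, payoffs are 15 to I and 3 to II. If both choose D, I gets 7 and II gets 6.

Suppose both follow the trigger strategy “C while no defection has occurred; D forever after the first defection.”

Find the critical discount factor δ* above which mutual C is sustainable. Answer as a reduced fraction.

3/5

I: cooperation gives 14 each period; deviation gives 15 once then 7 forever.
  14/(1−δ) ≥ 15 + 7δ/(1−δ) ⇒ δ ≥ 1/8.
II: cooperation gives 16 each period; deviation gives 31 once then 6 forever.
  δ ≥ 15/25 = 3/5.
Both must hold, so the binding constraint is II's: δ ≥ 3/5.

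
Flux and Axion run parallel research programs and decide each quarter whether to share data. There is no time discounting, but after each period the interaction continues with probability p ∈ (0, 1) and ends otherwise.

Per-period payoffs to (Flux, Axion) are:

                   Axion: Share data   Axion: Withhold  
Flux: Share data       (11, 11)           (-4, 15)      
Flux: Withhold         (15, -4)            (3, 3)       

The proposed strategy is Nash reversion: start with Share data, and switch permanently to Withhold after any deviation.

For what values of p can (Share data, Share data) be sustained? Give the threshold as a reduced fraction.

With no time discounting, the continuation probability p plays the role of the discount factor.
Grim-trigger IC: 11/(1−p) ≥ 15 + 3p/(1−p) ⇒ p ≥ (15−11)/(15−3) = 1/3.

1/3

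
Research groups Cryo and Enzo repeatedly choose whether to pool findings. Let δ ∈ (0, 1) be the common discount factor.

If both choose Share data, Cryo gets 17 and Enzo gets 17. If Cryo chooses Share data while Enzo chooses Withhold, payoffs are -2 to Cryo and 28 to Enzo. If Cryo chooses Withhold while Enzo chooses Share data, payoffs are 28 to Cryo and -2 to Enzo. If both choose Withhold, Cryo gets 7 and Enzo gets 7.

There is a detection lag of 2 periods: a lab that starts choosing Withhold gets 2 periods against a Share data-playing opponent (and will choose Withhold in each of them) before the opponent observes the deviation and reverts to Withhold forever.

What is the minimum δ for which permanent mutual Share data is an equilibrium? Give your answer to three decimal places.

Deviating for the 2 undetected periods gains 28−17 = 11 per period over cooperation, then loses 17−7 = 10 per period forever once punishment starts.
Gain: 11(1 + δ + … + δ^1); loss: 10·δ^2/(1−δ).
No profitable deviation ⇔ 11(1−δ^2) ≤ 10·δ^2, i.e. δ^2 ≥ 11/(11+10) = 11/21.
Hence δ ≥ (11/21)^(1/2) ≈ 0.724.

0.724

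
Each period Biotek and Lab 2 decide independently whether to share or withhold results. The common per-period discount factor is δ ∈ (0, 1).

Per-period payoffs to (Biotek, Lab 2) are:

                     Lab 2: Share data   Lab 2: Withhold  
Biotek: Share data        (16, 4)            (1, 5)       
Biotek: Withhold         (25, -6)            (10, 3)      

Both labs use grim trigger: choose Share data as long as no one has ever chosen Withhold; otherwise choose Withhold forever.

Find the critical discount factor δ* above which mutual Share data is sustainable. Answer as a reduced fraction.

3/5

Biotek's threshold: (25−16)/(25−10) = 3/5.
Lab 2's threshold: (5−4)/(5−3) = 1/2.
3/5 > 1/2, so Biotek binds and δ* = 3/5.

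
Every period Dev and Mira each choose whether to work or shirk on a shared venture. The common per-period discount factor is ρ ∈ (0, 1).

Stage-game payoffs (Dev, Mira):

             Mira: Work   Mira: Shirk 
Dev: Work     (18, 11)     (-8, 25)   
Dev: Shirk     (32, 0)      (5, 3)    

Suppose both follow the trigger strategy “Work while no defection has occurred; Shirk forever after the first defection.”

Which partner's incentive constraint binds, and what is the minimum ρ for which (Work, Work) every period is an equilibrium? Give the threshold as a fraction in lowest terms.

Mira; ρ ≥ 7/11

Dev's threshold: (32−18)/(32−5) = 14/27.
Mira's threshold: (25−11)/(25−3) = 7/11.
14/27 < 7/11, so Mira binds and ρ* = 7/11.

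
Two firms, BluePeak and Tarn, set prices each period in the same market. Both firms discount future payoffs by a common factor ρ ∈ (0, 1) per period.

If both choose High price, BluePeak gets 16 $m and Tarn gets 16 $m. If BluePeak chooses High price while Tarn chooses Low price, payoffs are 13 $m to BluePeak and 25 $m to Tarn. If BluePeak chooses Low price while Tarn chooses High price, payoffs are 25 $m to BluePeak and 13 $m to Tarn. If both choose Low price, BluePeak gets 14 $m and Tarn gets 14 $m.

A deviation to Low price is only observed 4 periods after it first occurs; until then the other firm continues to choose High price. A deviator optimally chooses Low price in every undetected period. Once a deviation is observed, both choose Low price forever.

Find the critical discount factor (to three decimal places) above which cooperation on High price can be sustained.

0.951

The best deviation is to choose Low price for all 4 undetected periods, earning 25 each, then 14 forever once detected.
Deviation value: 25(1−ρ^4)/(1−ρ) + 14ρ^4/(1−ρ); cooperation value: 16/(1−ρ).
IC: 16 ≥ 25(1−ρ^4) + 14ρ^4 = 25 − 11ρ^4.
So ρ^4 ≥ 9/11, giving ρ ≥ (9/11)^(1/4) ≈ 0.951.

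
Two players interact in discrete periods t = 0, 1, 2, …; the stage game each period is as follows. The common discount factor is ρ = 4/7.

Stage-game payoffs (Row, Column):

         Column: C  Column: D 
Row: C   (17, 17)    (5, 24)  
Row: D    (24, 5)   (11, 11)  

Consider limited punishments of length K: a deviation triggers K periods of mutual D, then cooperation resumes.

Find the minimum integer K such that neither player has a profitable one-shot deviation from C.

IC: ρ(1−ρ^K)/(1−ρ) ≥ (24−17)/(17−11) = 7/6.
With ρ = 4/7: need 1 − ρ^K ≥ 7/6·(1−4/7)/(4/7), i.e. ρ^K ≤ 0.1250.
Since (4/7)^3 = 0.1866 and (4/7)^4 = 0.1066, the smallest such K is 4.

4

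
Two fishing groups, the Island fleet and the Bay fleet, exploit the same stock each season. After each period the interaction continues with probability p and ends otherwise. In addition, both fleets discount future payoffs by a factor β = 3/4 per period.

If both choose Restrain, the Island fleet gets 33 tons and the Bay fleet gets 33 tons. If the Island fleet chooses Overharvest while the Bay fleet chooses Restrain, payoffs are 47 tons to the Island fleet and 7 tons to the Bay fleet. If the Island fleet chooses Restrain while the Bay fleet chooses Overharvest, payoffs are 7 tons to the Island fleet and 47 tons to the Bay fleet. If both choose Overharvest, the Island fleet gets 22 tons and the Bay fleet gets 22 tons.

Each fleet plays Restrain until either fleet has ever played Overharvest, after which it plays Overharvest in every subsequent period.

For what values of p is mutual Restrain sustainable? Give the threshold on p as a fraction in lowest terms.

With continuation probability p and discount β, the effective per-period discount factor is βp.
Grim-trigger IC: βp ≥ (47−33)/(47−22) = 14/25.
So p ≥ (14/25)/(3/4) = 56/75.

56/75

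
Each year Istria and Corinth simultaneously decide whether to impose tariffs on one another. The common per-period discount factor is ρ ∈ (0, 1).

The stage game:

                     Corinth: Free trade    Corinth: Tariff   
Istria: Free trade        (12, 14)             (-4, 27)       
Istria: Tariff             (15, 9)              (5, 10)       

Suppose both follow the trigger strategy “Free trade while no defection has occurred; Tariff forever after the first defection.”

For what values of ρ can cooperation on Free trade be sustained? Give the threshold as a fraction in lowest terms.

13/17

Istria's threshold: (15−12)/(15−5) = 3/10.
Corinth's threshold: (27−14)/(27−10) = 13/17.
3/10 < 13/17, so Corinth binds and ρ* = 13/17.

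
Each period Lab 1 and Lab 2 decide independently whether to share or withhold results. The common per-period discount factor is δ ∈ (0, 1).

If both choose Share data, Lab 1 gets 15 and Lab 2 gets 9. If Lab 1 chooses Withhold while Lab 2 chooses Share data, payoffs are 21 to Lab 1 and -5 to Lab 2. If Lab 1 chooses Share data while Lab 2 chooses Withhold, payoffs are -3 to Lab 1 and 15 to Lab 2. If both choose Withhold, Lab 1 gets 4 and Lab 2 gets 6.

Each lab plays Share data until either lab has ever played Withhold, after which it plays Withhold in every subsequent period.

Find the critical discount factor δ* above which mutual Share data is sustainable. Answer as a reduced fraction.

Lab 1: cooperation gives 15 each period; deviation gives 21 once then 4 forever.
  15/(1−δ) ≥ 21 + 4δ/(1−δ) ⇒ δ ≥ 6/17.
Lab 2: cooperation gives 9 each period; deviation gives 15 once then 6 forever.
  δ ≥ 6/9 = 2/3.
Both must hold, so the binding constraint is Lab 2's: δ ≥ 2/3.

2/3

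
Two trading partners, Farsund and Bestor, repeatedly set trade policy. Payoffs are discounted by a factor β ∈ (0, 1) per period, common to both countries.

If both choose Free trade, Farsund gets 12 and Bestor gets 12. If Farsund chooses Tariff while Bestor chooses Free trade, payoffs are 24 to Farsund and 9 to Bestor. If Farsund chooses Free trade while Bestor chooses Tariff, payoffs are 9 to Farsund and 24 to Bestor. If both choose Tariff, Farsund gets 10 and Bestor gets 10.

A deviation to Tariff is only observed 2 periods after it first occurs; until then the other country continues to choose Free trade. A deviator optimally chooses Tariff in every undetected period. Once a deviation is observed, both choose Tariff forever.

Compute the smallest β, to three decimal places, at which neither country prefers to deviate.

0.926

Deviating for the 2 undetected periods gains 24−12 = 12 per period over cooperation, then loses 12−10 = 2 per period forever once punishment starts.
Gain: 12(1 + β + … + β^1); loss: 2·β^2/(1−β).
No profitable deviation ⇔ 12(1−β^2) ≤ 2·β^2, i.e. β^2 ≥ 12/(12+2) = 6/7.
Hence β ≥ (6/7)^(1/2) ≈ 0.926.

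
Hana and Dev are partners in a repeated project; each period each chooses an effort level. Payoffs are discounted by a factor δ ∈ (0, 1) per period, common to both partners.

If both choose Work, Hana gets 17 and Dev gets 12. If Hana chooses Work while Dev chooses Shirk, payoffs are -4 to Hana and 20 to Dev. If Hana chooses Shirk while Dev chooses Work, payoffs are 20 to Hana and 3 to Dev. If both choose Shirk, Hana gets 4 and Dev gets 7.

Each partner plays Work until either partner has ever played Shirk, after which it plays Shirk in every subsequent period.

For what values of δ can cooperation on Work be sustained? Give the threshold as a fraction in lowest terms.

For Hana: deviation gain 20−17 = 3, per-period punishment loss 17−4 = 13. IC gives δ ≥ 3/16.
For Dev: gain 8, loss 5 per period, so δ ≥ 8/13.
The tighter constraint is Dev's, so cooperation needs δ ≥ 8/13.

8/13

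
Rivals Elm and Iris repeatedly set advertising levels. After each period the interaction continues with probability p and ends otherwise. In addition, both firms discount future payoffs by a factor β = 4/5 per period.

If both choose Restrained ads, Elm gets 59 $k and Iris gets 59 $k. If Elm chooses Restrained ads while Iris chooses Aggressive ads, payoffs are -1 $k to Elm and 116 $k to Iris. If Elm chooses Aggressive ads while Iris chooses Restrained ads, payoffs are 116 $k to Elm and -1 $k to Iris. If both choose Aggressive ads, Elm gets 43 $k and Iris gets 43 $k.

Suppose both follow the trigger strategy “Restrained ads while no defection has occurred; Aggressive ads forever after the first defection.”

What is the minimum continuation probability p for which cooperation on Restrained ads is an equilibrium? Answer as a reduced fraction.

285/292

With continuation probability p and discount β, the effective per-period discount factor is βp.
Grim-trigger IC: βp ≥ (116−59)/(116−43) = 57/73.
So p ≥ (57/73)/(4/5) = 285/292.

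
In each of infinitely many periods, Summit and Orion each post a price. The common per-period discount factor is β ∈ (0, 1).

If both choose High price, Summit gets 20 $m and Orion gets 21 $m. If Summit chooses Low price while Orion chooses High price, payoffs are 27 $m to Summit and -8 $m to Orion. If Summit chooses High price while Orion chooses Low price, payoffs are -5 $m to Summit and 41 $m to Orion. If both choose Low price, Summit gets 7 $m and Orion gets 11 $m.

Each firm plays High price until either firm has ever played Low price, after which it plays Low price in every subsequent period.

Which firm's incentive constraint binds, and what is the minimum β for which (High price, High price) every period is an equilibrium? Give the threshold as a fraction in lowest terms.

Summit's threshold: (27−20)/(27−7) = 7/20.
Orion's threshold: (41−21)/(41−11) = 2/3.
7/20 < 2/3, so Orion binds and β* = 2/3.

Orion; β ≥ 2/3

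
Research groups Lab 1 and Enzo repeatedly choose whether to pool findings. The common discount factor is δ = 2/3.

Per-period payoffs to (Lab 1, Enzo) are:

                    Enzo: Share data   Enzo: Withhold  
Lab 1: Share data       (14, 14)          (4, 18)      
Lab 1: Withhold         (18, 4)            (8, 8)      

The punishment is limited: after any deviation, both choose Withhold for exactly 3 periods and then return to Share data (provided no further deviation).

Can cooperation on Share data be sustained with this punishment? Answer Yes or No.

Yes

IC: δ+…+δ^3 ≥ (18−14)/(14−8) = 2/3.
At δ = 2/3: partial sum = 1.4074 ≥ 0.6667. Cooperation sustainable.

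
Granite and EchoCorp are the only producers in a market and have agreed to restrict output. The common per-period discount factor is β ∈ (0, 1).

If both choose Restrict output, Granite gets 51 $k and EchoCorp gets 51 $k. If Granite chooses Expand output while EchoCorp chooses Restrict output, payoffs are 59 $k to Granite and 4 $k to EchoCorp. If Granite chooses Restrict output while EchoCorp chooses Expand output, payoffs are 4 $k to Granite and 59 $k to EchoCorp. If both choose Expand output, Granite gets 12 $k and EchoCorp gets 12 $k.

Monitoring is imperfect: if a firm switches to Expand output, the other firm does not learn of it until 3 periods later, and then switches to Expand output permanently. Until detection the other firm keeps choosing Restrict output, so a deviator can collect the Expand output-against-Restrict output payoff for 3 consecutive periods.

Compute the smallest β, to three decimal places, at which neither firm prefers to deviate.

0.554

The best deviation is to choose Expand output for all 3 undetected periods, earning 59 each, then 12 forever once detected.
Deviation value: 59(1−β^3)/(1−β) + 12β^3/(1−β); cooperation value: 51/(1−β).
IC: 51 ≥ 59(1−β^3) + 12β^3 = 59 − 47β^3.
So β^3 ≥ 8/47, giving β ≥ (8/47)^(1/3) ≈ 0.554.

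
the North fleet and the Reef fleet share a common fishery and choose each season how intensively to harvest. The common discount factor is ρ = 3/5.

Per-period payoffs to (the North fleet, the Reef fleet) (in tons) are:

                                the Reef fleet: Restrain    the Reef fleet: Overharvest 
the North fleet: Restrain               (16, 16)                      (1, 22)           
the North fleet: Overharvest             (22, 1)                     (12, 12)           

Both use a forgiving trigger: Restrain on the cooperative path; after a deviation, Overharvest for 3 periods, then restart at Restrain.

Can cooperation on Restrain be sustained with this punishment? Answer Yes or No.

No

A one-shot deviation gives 22 now, then 12 for 3 periods, then back to 16.
Gain from deviating: (22−16) today; loss: (16−12) in each of the next 3 periods.
No-deviation condition: (16−12)(ρ+…+ρ^3) ≥ 22−16, i.e. ρ+…+ρ^3 ≥ 3/2.
At ρ = 3/5: ρ+…+ρ^3 = 1.1760 < 1.5000.
So cooperation is not sustainable.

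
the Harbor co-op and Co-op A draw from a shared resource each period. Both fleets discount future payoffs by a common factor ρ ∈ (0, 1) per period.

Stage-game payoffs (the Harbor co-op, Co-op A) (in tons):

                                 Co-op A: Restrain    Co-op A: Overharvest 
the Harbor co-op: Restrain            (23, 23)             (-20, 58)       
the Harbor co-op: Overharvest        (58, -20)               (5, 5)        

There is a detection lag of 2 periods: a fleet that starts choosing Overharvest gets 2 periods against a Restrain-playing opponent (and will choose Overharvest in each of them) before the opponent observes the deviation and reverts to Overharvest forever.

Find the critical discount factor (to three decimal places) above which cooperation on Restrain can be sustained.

The best deviation is to choose Overharvest for all 2 undetected periods, earning 58 each, then 5 forever once detected.
Deviation value: 58(1−ρ^2)/(1−ρ) + 5ρ^2/(1−ρ); cooperation value: 23/(1−ρ).
IC: 23 ≥ 58(1−ρ^2) + 5ρ^2 = 58 − 53ρ^2.
So ρ^2 ≥ 35/53, giving ρ ≥ (35/53)^(1/2) ≈ 0.813.

0.813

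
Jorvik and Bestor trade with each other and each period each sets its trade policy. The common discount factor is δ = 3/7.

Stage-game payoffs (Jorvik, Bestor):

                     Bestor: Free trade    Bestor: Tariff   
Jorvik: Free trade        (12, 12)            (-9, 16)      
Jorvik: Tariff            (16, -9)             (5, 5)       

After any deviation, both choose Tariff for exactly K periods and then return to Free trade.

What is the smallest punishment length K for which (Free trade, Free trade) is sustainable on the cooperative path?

No profitable deviation requires (12−5)(δ+…+δ^K) ≥ 16−12, i.e. δ+…+δ^K ≥ 4/7 ≈ 0.5714.
With δ = 3/7, the partial sums are K=1: 0.4286, K=2: 0.6122.
K = 2 is the first length at which the sum reaches 0.5714.

2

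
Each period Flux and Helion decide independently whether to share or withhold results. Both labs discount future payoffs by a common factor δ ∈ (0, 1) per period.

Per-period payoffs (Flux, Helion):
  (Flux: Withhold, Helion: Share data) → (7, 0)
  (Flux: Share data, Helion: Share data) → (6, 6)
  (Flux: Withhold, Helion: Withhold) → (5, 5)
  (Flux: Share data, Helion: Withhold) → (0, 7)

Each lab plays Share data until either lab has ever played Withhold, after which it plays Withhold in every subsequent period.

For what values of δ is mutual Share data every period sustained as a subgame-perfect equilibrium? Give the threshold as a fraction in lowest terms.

1/2

Cooperation forever yields 6 each period: 6/(1−δ).
Deviating yields 7 once, then 5 forever: 7 + 5δ/(1−δ).
No profitable deviation requires 6/(1−δ) ≥ 7 + 5δ/(1−δ).
Multiplying by (1−δ): 6 ≥ 7(1−δ) + 5δ = 7 − 2δ.
So 2δ ≥ 1, i.e. δ ≥ 1/2.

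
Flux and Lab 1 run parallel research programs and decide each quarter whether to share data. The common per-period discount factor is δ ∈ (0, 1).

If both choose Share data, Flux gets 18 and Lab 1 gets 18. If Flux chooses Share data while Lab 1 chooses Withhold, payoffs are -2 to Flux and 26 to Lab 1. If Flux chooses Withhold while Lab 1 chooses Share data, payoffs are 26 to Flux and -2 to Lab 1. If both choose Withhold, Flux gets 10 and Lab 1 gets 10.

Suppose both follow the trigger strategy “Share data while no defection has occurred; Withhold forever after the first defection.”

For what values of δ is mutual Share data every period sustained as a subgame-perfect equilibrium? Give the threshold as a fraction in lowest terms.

Cooperation forever yields 18 each period: 18/(1−δ).
Deviating yields 26 once, then 10 forever: 26 + 10δ/(1−δ).
No profitable deviation requires 18/(1−δ) ≥ 26 + 10δ/(1−δ).
Multiplying by (1−δ): 18 ≥ 26(1−δ) + 10δ = 26 − 16δ.
So 16δ ≥ 8, i.e. δ ≥ 8/16 = 1/2.

1/2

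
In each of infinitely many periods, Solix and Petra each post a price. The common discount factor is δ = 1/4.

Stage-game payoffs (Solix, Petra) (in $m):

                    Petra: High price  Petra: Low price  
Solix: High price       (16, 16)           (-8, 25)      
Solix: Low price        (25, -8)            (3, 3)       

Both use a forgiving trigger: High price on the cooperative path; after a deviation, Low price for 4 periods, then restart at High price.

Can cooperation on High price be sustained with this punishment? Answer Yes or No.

No

Comparing payoff streams over the 5 periods until play realigns: cooperate → 16(1+δ+…+δ^4); deviate → 25 + 3(δ+…+δ^4).
Cooperation is sustained iff (16−3)(δ+…+δ^4) ≥ 25−16.
δ+…+δ^4 = 1/4·(1−(1/4)^4)/(1−1/4) = 0.3320, and (25−16)/(16−3) = 0.6923.
0.3320 < 0.6923, so cooperation is not sustainable.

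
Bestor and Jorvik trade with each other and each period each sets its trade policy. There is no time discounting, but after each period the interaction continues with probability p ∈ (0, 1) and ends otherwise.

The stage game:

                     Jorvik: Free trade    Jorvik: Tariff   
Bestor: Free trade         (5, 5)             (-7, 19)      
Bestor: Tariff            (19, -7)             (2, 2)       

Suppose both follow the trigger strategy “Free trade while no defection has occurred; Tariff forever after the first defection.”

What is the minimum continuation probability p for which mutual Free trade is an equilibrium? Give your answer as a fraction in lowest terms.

14/17

With no time discounting, the continuation probability p plays the role of the discount factor.
Grim-trigger IC: 5/(1−p) ≥ 19 + 2p/(1−p) ⇒ p ≥ (19−5)/(19−2) = 14/17.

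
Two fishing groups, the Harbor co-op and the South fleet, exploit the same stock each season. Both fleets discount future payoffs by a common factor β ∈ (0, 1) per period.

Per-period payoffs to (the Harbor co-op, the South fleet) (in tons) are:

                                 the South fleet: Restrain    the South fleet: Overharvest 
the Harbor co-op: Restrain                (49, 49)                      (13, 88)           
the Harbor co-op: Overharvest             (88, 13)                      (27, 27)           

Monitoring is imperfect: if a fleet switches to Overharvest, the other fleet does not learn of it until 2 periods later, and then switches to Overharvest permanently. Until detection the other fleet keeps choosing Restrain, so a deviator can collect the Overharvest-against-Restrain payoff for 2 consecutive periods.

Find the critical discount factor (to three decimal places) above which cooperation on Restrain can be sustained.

Deviating for the 2 undetected periods gains 88−49 = 39 per period over cooperation, then loses 49−27 = 22 per period forever once punishment starts.
Gain: 39(1 + β + … + β^1); loss: 22·β^2/(1−β).
No profitable deviation ⇔ 39(1−β^2) ≤ 22·β^2, i.e. β^2 ≥ 39/(39+22) = 39/61.
Hence β ≥ (39/61)^(1/2) ≈ 0.800.

0.800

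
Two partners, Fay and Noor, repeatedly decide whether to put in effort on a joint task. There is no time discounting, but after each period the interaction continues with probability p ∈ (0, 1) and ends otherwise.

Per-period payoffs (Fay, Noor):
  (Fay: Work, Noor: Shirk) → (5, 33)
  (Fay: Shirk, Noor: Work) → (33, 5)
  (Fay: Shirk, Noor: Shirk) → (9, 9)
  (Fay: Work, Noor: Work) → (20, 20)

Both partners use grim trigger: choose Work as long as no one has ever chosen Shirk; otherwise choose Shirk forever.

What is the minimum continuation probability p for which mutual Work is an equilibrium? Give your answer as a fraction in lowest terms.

13/24

Expected cooperation value is 20 + p·20 + p²·20 + … = 20/(1−p); deviation gives 33 + p·9/(1−p).
20 ≥ 33(1−p) + 9p ⇒ 24p ≥ 13 ⇒ p ≥ 13/24.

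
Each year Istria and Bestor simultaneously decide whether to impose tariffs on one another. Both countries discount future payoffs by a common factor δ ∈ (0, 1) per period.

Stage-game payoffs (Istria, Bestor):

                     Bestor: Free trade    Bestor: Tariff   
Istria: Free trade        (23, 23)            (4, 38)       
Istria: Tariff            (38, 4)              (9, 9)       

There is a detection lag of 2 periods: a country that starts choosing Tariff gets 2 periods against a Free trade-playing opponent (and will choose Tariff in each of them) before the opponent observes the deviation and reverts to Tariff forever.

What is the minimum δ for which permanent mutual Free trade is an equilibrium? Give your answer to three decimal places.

0.719

A deviator earns 38 for 2 periods, then 9 forever; cooperating earns 23 forever. Multiplying the IC by (1−δ):
23 ≥ 38(1−δ^2) + 9δ^2, so 29·δ^2 ≥ 15 and δ^2 ≥ 15/29.
δ ≥ (15/29)^(1/2) ≈ 0.719.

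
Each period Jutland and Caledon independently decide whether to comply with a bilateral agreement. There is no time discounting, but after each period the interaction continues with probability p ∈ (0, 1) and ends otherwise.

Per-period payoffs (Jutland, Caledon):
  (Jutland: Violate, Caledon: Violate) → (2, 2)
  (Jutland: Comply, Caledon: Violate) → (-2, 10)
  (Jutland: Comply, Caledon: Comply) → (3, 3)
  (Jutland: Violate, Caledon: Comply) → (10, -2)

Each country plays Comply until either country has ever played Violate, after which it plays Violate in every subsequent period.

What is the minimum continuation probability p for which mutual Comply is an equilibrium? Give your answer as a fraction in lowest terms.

7/8

Expected cooperation value is 3 + p·3 + p²·3 + … = 3/(1−p); deviation gives 10 + p·2/(1−p).
3 ≥ 10(1−p) + 2p ⇒ 8p ≥ 7 ⇒ p ≥ 7/8.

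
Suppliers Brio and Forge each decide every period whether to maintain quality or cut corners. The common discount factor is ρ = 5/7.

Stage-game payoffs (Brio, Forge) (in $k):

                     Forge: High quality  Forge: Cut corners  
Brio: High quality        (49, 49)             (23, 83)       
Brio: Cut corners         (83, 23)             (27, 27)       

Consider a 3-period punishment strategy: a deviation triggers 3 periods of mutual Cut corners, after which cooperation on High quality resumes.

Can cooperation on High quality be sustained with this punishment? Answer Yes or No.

Yes

IC: ρ+…+ρ^3 ≥ (83−49)/(49−27) = 17/11.
At ρ = 5/7: partial sum = 1.5889 ≥ 1.5455. Cooperation sustainable.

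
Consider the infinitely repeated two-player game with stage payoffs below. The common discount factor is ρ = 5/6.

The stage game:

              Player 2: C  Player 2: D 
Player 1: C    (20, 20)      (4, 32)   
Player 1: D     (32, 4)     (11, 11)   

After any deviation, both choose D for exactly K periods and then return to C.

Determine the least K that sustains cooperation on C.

2

No profitable deviation requires (20−11)(ρ+…+ρ^K) ≥ 32−20, i.e. ρ+…+ρ^K ≥ 4/3 ≈ 1.3333.
With ρ = 5/6, the partial sums are K=1: 0.8333, K=2: 1.5278.
K = 2 is the first length at which the sum reaches 1.3333.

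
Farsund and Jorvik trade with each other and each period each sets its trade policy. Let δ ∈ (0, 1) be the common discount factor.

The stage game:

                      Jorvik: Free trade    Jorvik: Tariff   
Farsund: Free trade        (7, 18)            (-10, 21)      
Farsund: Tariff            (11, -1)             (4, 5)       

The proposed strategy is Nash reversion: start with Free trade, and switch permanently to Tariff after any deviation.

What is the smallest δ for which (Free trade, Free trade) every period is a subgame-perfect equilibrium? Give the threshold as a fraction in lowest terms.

4/7

Farsund: cooperation gives 7 each period; deviation gives 11 once then 4 forever.
  7/(1−δ) ≥ 11 + 4δ/(1−δ) ⇒ δ ≥ 4/7.
Jorvik: cooperation gives 18 each period; deviation gives 21 once then 5 forever.
  δ ≥ 3/16.
Both must hold, so the binding constraint is Farsund's: δ ≥ 4/7.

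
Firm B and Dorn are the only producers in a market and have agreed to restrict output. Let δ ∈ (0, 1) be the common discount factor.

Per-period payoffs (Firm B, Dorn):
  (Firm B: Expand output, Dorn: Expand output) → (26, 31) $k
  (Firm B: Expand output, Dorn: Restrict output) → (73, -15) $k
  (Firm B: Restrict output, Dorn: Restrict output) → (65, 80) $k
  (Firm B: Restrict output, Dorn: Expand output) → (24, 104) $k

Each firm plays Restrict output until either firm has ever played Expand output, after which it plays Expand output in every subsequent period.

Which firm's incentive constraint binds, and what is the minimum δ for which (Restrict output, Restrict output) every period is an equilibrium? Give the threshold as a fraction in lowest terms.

Firm B's threshold: (73−65)/(73−26) = 8/47.
Dorn's threshold: (104−80)/(104−31) = 24/73.
8/47 < 24/73, so Dorn binds and δ* = 24/73.

Dorn; δ ≥ 24/73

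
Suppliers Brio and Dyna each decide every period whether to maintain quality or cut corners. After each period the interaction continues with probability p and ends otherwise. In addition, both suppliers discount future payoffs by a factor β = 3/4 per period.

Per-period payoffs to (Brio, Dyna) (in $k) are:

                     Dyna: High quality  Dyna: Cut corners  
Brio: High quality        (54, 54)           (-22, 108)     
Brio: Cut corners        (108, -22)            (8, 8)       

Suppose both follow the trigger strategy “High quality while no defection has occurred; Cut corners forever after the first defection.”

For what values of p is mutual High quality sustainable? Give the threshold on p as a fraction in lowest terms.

With continuation probability p and discount β, the effective per-period discount factor is βp.
Grim-trigger IC: βp ≥ (108−54)/(108−8) = 27/50.
So p ≥ (27/50)/(3/4) = 18/25.

18/25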